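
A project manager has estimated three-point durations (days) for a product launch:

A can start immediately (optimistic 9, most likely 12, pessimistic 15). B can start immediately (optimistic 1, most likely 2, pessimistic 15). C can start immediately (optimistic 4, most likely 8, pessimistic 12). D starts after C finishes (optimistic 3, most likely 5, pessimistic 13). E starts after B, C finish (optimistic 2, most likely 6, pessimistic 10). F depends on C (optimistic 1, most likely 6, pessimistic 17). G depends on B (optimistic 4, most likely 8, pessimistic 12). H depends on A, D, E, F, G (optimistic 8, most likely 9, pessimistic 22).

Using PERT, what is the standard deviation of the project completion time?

te_A = (9 + 4·12 + 15)/6 = 72/6 = 12; σ²_A = ((15−9)/6)² = 1.000
te_B = (1 + 4·2 + 15)/6 = 24/6 = 4; σ²_B = ((15−1)/6)² = 5.444
te_C = (4 + 4·8 + 12)/6 = 48/6 = 8; σ²_C = ((12−4)/6)² = 1.778
te_D = (3 + 4·5 + 13)/6 = 36/6 = 6; σ²_D = ((13−3)/6)² = 2.778
te_E = (2 + 4·6 + 10)/6 = 36/6 = 6; σ²_E = ((10−2)/6)² = 1.778
te_F = (1 + 4·6 + 17)/6 = 42/6 = 7; σ²_F = ((17−1)/6)² = 7.111
te_G = (4 + 4·8 + 12)/6 = 48/6 = 8; σ²_G = ((12−4)/6)² = 1.778
te_H = (8 + 4·9 + 22)/6 = 66/6 = 11; σ²_H = ((22−8)/6)² = 5.444

Forward pass:
ES_A = 0; EF_A = 12
ES_B = 0; EF_B = 4
ES_C = 0; EF_C = 8
ES_D = 8; EF_D = 8+6 = 14
ES_E = max(EF_B=4, EF_C=8) = 8; EF_E = 8+6 = 14
ES_F = 8; EF_F = 8+7 = 15
ES_G = 4; EF_G = 4+8 = 12
ES_H = max(EF_A=12, EF_D=14, EF_E=14, EF_F=15, EF_G=12) = 15; EF_H = 15+11 = 26
Expected project duration μ = 26 days. Critical path: C → F → H.

Variance along critical path = 1.778 + 7.111 + 5.444 = 14.333
σ = √14.333 = 3.786 days

3.79 days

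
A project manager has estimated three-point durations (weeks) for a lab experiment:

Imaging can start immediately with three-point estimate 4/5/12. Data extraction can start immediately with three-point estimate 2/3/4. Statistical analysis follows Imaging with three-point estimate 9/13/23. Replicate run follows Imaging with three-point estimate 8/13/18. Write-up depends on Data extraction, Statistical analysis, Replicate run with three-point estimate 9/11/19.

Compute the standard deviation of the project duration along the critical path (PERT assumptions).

3.16 weeks

te_Imaging = (4 + 4·5 + 12)/6 = 36/6 = 6; σ²_Imaging = ((12−4)/6)² = 1.778
te_Data extraction = (2 + 4·3 + 4)/6 = 18/6 = 3; σ²_Data extraction = ((4−2)/6)² = 0.111
te_Statistical analysis = (9 + 4·13 + 23)/6 = 84/6 = 14; σ²_Statistical analysis = ((23−9)/6)² = 5.444
te_Replicate run = (8 + 4·13 + 18)/6 = 78/6 = 13; σ²_Replicate run = ((18−8)/6)² = 2.778
te_Write-up = (9 + 4·11 + 19)/6 = 72/6 = 12; σ²_Write-up = ((19−9)/6)² = 2.778

Forward pass:
ES_Imaging = 0; EF_Imaging = 6
ES_Data extraction = 0; EF_Data extraction = 3
ES_Statistical analysis = 6; EF_Statistical analysis = 6+14 = 20
ES_Replicate run = 6; EF_Replicate run = 6+13 = 19
ES_Write-up = max(EF_Data extraction=3, EF_Statistical analysis=20, EF_Replicate run=19) = 20; EF_Write-up = 20+12 = 32
Expected project duration μ = 32 weeks. Critical path: Imaging → Statistical analysis → Write-up.

Variance along critical path = 1.778 + 5.444 + 2.778 = 10.000
σ = √10.000 = 3.162 weeks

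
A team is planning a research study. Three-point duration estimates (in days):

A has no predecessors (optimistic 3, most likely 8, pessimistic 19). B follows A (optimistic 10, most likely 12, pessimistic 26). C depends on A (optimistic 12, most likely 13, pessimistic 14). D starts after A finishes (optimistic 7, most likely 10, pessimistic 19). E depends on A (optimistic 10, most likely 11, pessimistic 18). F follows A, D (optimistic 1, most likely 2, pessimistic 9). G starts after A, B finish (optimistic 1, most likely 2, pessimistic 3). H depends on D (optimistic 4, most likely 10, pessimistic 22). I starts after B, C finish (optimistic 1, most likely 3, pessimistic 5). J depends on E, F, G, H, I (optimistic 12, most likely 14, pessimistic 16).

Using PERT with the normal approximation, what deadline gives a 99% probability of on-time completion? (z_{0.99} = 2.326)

te_A = (3 + 4·8 + 19)/6 = 54/6 = 9; σ²_A = ((19−3)/6)² = 7.111
te_B = (10 + 4·12 + 26)/6 = 84/6 = 14; σ²_B = ((26−10)/6)² = 7.111
te_C = (12 + 4·13 + 14)/6 = 78/6 = 13; σ²_C = ((14−12)/6)² = 0.111
te_D = (7 + 4·10 + 19)/6 = 66/6 = 11; σ²_D = ((19−7)/6)² = 4.000
te_E = (10 + 4·11 + 18)/6 = 72/6 = 12; σ²_E = ((18−10)/6)² = 1.778
te_F = (1 + 4·2 + 9)/6 = 18/6 = 3; σ²_F = ((9−1)/6)² = 1.778
te_G = (1 + 4·2 + 3)/6 = 12/6 = 2; σ²_G = ((3−1)/6)² = 0.111
te_H = (4 + 4·10 + 22)/6 = 66/6 = 11; σ²_H = ((22−4)/6)² = 9.000
te_I = (1 + 4·3 + 5)/6 = 18/6 = 3; σ²_I = ((5−1)/6)² = 0.444
te_J = (12 + 4·14 + 16)/6 = 84/6 = 14; σ²_J = ((16−12)/6)² = 0.444

Forward pass:
ES_A = 0; EF_A = 9
ES_B = 9; EF_B = 9+14 = 23
ES_C = 9; EF_C = 9+13 = 22
ES_D = 9; EF_D = 9+11 = 20
ES_E = 9; EF_E = 9+12 = 21
ES_F = max(EF_A=9, EF_D=20) = 20; EF_F = 20+3 = 23
ES_G = max(EF_A=9, EF_B=23) = 23; EF_G = 23+2 = 25
ES_H = 20; EF_H = 20+11 = 31
ES_I = max(EF_B=23, EF_C=22) = 23; EF_I = 23+3 = 26
ES_J = max(EF_E=21, EF_F=23, EF_G=25, EF_H=31, EF_I=26) = 31; EF_J = 31+14 = 45
Expected project duration μ = 45 days. Critical path: A → D → H → J.

Variance along critical path = 7.111 + 4.000 + 9.000 + 0.444 = 20.556; σ = 4.534 days.
D = μ + z·σ = 45 + 2.326·4.534 = 55.5 days

55.5 days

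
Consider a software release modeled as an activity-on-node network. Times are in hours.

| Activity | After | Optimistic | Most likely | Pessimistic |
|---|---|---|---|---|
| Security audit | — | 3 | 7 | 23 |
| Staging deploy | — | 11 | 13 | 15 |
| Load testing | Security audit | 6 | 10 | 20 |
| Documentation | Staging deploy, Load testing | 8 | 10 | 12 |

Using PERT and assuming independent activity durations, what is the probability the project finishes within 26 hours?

0.166

te_Security audit = (3 + 4·7 + 23)/6 = 54/6 = 9; σ²_Security audit = ((23−3)/6)² = 11.111
te_Staging deploy = (11 + 4·13 + 15)/6 = 78/6 = 13; σ²_Staging deploy = ((15−11)/6)² = 0.444
te_Load testing = (6 + 4·10 + 20)/6 = 66/6 = 11; σ²_Load testing = ((20−6)/6)² = 5.444
te_Documentation = (8 + 4·10 + 12)/6 = 60/6 = 10; σ²_Documentation = ((12−8)/6)² = 0.444

Forward pass:
ES_Security audit = 0; EF_Security audit = 9
ES_Staging deploy = 0; EF_Staging deploy = 13
ES_Load testing = 9; EF_Load testing = 9+11 = 20
ES_Documentation = max(EF_Staging deploy=13, EF_Load testing=20) = 20; EF_Documentation = 20+10 = 30
Expected project duration μ = 30 hours. Critical path: Security audit → Load testing → Documentation.

Variance along critical path = 11.111 + 5.444 + 0.444 = 17.000; σ = √17.000 = 4.123 hours.
Z = (26 − 30) / 4.123 = -0.970
P(T ≤ 26) = Φ(-0.970) ≈ 0.166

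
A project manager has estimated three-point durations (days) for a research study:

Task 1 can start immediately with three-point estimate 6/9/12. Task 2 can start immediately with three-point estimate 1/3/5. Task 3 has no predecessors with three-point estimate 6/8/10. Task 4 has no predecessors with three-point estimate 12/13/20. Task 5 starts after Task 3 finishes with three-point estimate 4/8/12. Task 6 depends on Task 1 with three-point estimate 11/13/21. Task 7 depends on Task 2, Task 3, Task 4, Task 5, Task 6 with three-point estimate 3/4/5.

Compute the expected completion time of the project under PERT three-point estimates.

te_Task 1 = (6 + 4·9 + 12)/6 = 54/6 = 9
te_Task 2 = (1 + 4·3 + 5)/6 = 18/6 = 3
te_Task 3 = (6 + 4·8 + 10)/6 = 48/6 = 8
te_Task 4 = (12 + 4·13 + 20)/6 = 84/6 = 14
te_Task 5 = (4 + 4·8 + 12)/6 = 48/6 = 8
te_Task 6 = (11 + 4·13 + 21)/6 = 84/6 = 14
te_Task 7 = (3 + 4·4 + 5)/6 = 24/6 = 4

Forward pass:
ES_Task 1 = 0; EF_Task 1 = 9
ES_Task 2 = 0; EF_Task 2 = 3
ES_Task 3 = 0; EF_Task 3 = 8
ES_Task 4 = 0; EF_Task 4 = 14
ES_Task 5 = 8; EF_Task 5 = 8+8 = 16
ES_Task 6 = 9; EF_Task 6 = 9+14 = 23
ES_Task 7 = max(EF_Task 2=3, EF_Task 3=8, EF_Task 4=14, EF_Task 5=16, EF_Task 6=23) = 23; EF_Task 7 = 23+4 = 27
Expected project duration μ = 27 days. Critical path: Task 1 → Task 6 → Task 7.

27 days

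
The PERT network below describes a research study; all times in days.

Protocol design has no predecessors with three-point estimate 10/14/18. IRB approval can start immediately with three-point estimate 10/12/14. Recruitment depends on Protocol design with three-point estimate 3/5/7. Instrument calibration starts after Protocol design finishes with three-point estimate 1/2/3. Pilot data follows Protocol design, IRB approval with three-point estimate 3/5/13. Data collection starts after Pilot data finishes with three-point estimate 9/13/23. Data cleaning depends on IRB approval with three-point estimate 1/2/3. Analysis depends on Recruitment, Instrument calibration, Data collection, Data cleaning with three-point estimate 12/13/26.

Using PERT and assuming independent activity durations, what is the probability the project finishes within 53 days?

0.846

te_Protocol design = (10 + 4·14 + 18)/6 = 84/6 = 14; σ²_Protocol design = ((18−10)/6)² = 1.778
te_IRB approval = (10 + 4·12 + 14)/6 = 72/6 = 12; σ²_IRB approval = ((14−10)/6)² = 0.444
te_Recruitment = (3 + 4·5 + 7)/6 = 30/6 = 5; σ²_Recruitment = ((7−3)/6)² = 0.444
te_Instrument calibration = (1 + 4·2 + 3)/6 = 12/6 = 2; σ²_Instrument calibration = ((3−1)/6)² = 0.111
te_Pilot data = (3 + 4·5 + 13)/6 = 36/6 = 6; σ²_Pilot data = ((13−3)/6)² = 2.778
te_Data collection = (9 + 4·13 + 23)/6 = 84/6 = 14; σ²_Data collection = ((23−9)/6)² = 5.444
te_Data cleaning = (1 + 4·2 + 3)/6 = 12/6 = 2; σ²_Data cleaning = ((3−1)/6)² = 0.111
te_Analysis = (12 + 4·13 + 26)/6 = 90/6 = 15; σ²_Analysis = ((26−12)/6)² = 5.444

Forward pass:
ES_Protocol design = 0; EF_Protocol design = 14
ES_IRB approval = 0; EF_IRB approval = 12
ES_Recruitment = 14; EF_Recruitment = 14+5 = 19
ES_Instrument calibration = 14; EF_Instrument calibration = 14+2 = 16
ES_Pilot data = max(EF_Protocol design=14, EF_IRB approval=12) = 14; EF_Pilot data = 14+6 = 20
ES_Data collection = 20; EF_Data collection = 20+14 = 34
ES_Data cleaning = 12; EF_Data cleaning = 12+2 = 14
ES_Analysis = max(EF_Recruitment=19, EF_Instrument calibration=16, EF_Data collection=34, EF_Data cleaning=14) = 34; EF_Analysis = 34+15 = 49
Expected project duration μ = 49 days. Critical path: Protocol design → Pilot data → Data collection → Analysis.

Variance along critical path = 1.778 + 2.778 + 5.444 + 5.444 = 15.444; σ = √15.444 = 3.930 days.
Z = (53 − 49) / 3.930 = 1.018
P(T ≤ 53) = Φ(1.018) ≈ 0.846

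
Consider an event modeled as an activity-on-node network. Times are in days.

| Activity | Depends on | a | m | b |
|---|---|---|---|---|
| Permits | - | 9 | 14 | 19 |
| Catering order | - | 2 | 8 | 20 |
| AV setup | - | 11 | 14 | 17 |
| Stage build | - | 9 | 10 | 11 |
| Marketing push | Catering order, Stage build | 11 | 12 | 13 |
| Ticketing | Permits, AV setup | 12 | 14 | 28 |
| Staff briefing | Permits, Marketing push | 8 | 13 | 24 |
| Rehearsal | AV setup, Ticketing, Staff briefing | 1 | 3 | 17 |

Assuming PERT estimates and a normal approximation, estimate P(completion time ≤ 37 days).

te_Permits = (9 + 4·14 + 19)/6 = 84/6 = 14; σ²_Permits = ((19−9)/6)² = 2.778
te_Catering order = (2 + 4·8 + 20)/6 = 54/6 = 9; σ²_Catering order = ((20−2)/6)² = 9.000
te_AV setup = (11 + 4·14 + 17)/6 = 84/6 = 14; σ²_AV setup = ((17−11)/6)² = 1.000
te_Stage build = (9 + 4·10 + 11)/6 = 60/6 = 10; σ²_Stage build = ((11−9)/6)² = 0.111
te_Marketing push = (11 + 4·12 + 13)/6 = 72/6 = 12; σ²_Marketing push = ((13−11)/6)² = 0.111
te_Ticketing = (12 + 4·14 + 28)/6 = 96/6 = 16; σ²_Ticketing = ((28−12)/6)² = 7.111
te_Staff briefing = (8 + 4·13 + 24)/6 = 84/6 = 14; σ²_Staff briefing = ((24−8)/6)² = 7.111
te_Rehearsal = (1 + 4·3 + 17)/6 = 30/6 = 5; σ²_Rehearsal = ((17−1)/6)² = 7.111

Forward pass:
ES_Permits = 0; EF_Permits = 14
ES_Catering order = 0; EF_Catering order = 9
ES_AV setup = 0; EF_AV setup = 14
ES_Stage build = 0; EF_Stage build = 10
ES_Marketing push = max(EF_Catering order=9, EF_Stage build=10) = 10; EF_Marketing push = 10+12 = 22
ES_Ticketing = max(EF_Permits=14, EF_AV setup=14) = 14; EF_Ticketing = 14+16 = 30
ES_Staff briefing = max(EF_Permits=14, EF_Marketing push=22) = 22; EF_Staff briefing = 22+14 = 36
ES_Rehearsal = max(EF_AV setup=14, EF_Ticketing=30, EF_Staff briefing=36) = 36; EF_Rehearsal = 36+5 = 41
Expected project duration μ = 41 days. Critical path: Stage build → Marketing push → Staff briefing → Rehearsal.

Variance along critical path = 0.111 + 0.111 + 7.111 + 7.111 = 14.444; σ = √14.444 = 3.801 days.
Z = (37 − 41) / 3.801 = -1.052
P(T ≤ 37) = Φ(-1.052) ≈ 0.146

0.146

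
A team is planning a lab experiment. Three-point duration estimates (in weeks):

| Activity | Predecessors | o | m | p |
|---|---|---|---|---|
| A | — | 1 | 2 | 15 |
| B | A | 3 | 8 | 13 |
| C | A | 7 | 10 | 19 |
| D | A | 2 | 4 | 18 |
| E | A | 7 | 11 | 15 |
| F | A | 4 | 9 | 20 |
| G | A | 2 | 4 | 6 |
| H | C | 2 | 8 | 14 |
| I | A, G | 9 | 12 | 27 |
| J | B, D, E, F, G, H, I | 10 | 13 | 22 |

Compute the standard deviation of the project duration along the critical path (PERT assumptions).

te_A = (1 + 4·2 + 15)/6 = 24/6 = 4; σ²_A = ((15−1)/6)² = 5.444
te_B = (3 + 4·8 + 13)/6 = 48/6 = 8; σ²_B = ((13−3)/6)² = 2.778
te_C = (7 + 4·10 + 19)/6 = 66/6 = 11; σ²_C = ((19−7)/6)² = 4.000
te_D = (2 + 4·4 + 18)/6 = 36/6 = 6; σ²_D = ((18−2)/6)² = 7.111
te_E = (7 + 4·11 + 15)/6 = 66/6 = 11; σ²_E = ((15−7)/6)² = 1.778
te_F = (4 + 4·9 + 20)/6 = 60/6 = 10; σ²_F = ((20−4)/6)² = 7.111
te_G = (2 + 4·4 + 6)/6 = 24/6 = 4; σ²_G = ((6−2)/6)² = 0.444
te_H = (2 + 4·8 + 14)/6 = 48/6 = 8; σ²_H = ((14−2)/6)² = 4.000
te_I = (9 + 4·12 + 27)/6 = 84/6 = 14; σ²_I = ((27−9)/6)² = 9.000
te_J = (10 + 4·13 + 22)/6 = 84/6 = 14; σ²_J = ((22−10)/6)² = 4.000

Forward pass:
ES_A = 0; EF_A = 4
ES_B = 4; EF_B = 4+8 = 12
ES_C = 4; EF_C = 4+11 = 15
ES_D = 4; EF_D = 4+6 = 10
ES_E = 4; EF_E = 4+11 = 15
ES_F = 4; EF_F = 4+10 = 14
ES_G = 4; EF_G = 4+4 = 8
ES_H = 15; EF_H = 15+8 = 23
ES_I = max(EF_A=4, EF_G=8) = 8; EF_I = 8+14 = 22
ES_J = max(EF_B=12, EF_D=10, EF_E=15, EF_F=14, EF_G=8, EF_H=23, EF_I=22) = 23; EF_J = 23+14 = 37
Expected project duration μ = 37 weeks. Critical path: A → C → H → J.

Variance along critical path = 5.444 + 4.000 + 4.000 + 4.000 = 17.444
σ = √17.444 = 4.177 weeks

4.18 weeks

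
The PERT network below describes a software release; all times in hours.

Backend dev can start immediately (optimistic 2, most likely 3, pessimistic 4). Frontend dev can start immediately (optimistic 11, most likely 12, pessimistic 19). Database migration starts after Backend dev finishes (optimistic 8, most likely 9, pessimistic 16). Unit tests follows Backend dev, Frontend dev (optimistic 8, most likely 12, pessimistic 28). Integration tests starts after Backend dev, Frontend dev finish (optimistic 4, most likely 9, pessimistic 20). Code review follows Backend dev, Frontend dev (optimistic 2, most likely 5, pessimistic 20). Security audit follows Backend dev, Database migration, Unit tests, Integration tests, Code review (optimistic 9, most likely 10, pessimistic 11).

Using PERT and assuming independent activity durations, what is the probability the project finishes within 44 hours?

0.974

te_Backend dev = (2 + 4·3 + 4)/6 = 18/6 = 3; σ²_Backend dev = ((4−2)/6)² = 0.111
te_Frontend dev = (11 + 4·12 + 19)/6 = 78/6 = 13; σ²_Frontend dev = ((19−11)/6)² = 1.778
te_Database migration = (8 + 4·9 + 16)/6 = 60/6 = 10; σ²_Database migration = ((16−8)/6)² = 1.778
te_Unit tests = (8 + 4·12 + 28)/6 = 84/6 = 14; σ²_Unit tests = ((28−8)/6)² = 11.111
te_Integration tests = (4 + 4·9 + 20)/6 = 60/6 = 10; σ²_Integration tests = ((20−4)/6)² = 7.111
te_Code review = (2 + 4·5 + 20)/6 = 42/6 = 7; σ²_Code review = ((20−2)/6)² = 9.000
te_Security audit = (9 + 4·10 + 11)/6 = 60/6 = 10; σ²_Security audit = ((11−9)/6)² = 0.111

Forward pass:
ES_Backend dev = 0; EF_Backend dev = 3
ES_Frontend dev = 0; EF_Frontend dev = 13
ES_Database migration = 3; EF_Database migration = 3+10 = 13
ES_Unit tests = max(EF_Backend dev=3, EF_Frontend dev=13) = 13; EF_Unit tests = 13+14 = 27
ES_Integration tests = max(EF_Backend dev=3, EF_Frontend dev=13) = 13; EF_Integration tests = 13+10 = 23
ES_Code review = max(EF_Backend dev=3, EF_Frontend dev=13) = 13; EF_Code review = 13+7 = 20
ES_Security audit = max(EF_Backend dev=3, EF_Database migration=13, EF_Unit tests=27, EF_Integration tests=23, EF_Code review=20) = 27; EF_Security audit = 27+10 = 37
Expected project duration μ = 37 hours. Critical path: Frontend dev → Unit tests → Security audit.

Variance along critical path = 1.778 + 11.111 + 0.111 = 13.000; σ = √13.000 = 3.606 hours.
Z = (44 − 37) / 3.606 = 1.941
P(T ≤ 44) = Φ(1.941) ≈ 0.974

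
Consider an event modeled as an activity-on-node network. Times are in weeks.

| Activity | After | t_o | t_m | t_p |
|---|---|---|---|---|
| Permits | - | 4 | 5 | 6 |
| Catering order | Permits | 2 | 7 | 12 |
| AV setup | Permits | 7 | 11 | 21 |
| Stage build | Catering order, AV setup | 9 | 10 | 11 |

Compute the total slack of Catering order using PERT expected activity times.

te_Permits = (4 + 4·5 + 6)/6 = 30/6 = 5
te_Catering order = (2 + 4·7 + 12)/6 = 42/6 = 7
te_AV setup = (7 + 4·11 + 21)/6 = 72/6 = 12
te_Stage build = (9 + 4·10 + 11)/6 = 60/6 = 10

Forward pass:
ES_Permits = 0; EF_Permits = 5
ES_Catering order = 5; EF_Catering order = 5+7 = 12
ES_AV setup = 5; EF_AV setup = 5+12 = 17
ES_Stage build = max(EF_Catering order=12, EF_AV setup=17) = 17; EF_Stage build = 17+10 = 27
Expected project duration μ = 27 weeks. Critical path: Permits → AV setup → Stage build.

Backward pass:
LF_Stage build = 27; LS_Stage build = 27−10 = 17
LF_AV setup = LS_Stage build = 17; LS_AV setup = 17−12 = 5
LF_Catering order = LS_Stage build = 17; LS_Catering order = 17−7 = 10
LF_Permits = min(LS_Catering order=10, LS_AV setup=5) = 5; LS_Permits = 5−5 = 0
Slack_Catering order = LS_Catering order − ES_Catering order = 10 − 5 = 5

5 weeks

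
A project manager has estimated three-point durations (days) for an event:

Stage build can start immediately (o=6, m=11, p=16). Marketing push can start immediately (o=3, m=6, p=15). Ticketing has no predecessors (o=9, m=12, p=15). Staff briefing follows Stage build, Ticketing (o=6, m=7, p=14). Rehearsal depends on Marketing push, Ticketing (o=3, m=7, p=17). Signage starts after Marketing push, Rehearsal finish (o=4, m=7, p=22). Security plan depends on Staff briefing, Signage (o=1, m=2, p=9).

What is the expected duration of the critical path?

32 days

te_Stage build = (6 + 4·11 + 16)/6 = 66/6 = 11
te_Marketing push = (3 + 4·6 + 15)/6 = 42/6 = 7
te_Ticketing = (9 + 4·12 + 15)/6 = 72/6 = 12
te_Staff briefing = (6 + 4·7 + 14)/6 = 48/6 = 8
te_Rehearsal = (3 + 4·7 + 17)/6 = 48/6 = 8
te_Signage = (4 + 4·7 + 22)/6 = 54/6 = 9
te_Security plan = (1 + 4·2 + 9)/6 = 18/6 = 3

Forward pass:
ES_Stage build = 0; EF_Stage build = 11
ES_Marketing push = 0; EF_Marketing push = 7
ES_Ticketing = 0; EF_Ticketing = 12
ES_Staff briefing = max(EF_Stage build=11, EF_Ticketing=12) = 12; EF_Staff briefing = 12+8 = 20
ES_Rehearsal = max(EF_Marketing push=7, EF_Ticketing=12) = 12; EF_Rehearsal = 12+8 = 20
ES_Signage = max(EF_Marketing push=7, EF_Rehearsal=20) = 20; EF_Signage = 20+9 = 29
ES_Security plan = max(EF_Staff briefing=20, EF_Signage=29) = 29; EF_Security plan = 29+3 = 32
Expected project duration μ = 32 days. Critical path: Ticketing → Rehearsal → Signage → Security plan.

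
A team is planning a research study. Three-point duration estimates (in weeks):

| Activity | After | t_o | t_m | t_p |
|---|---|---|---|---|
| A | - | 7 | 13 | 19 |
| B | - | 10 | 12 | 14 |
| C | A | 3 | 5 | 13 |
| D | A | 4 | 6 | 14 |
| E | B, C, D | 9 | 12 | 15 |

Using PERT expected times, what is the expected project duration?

te_A = (7 + 4·13 + 19)/6 = 78/6 = 13
te_B = (10 + 4·12 + 14)/6 = 72/6 = 12
te_C = (3 + 4·5 + 13)/6 = 36/6 = 6
te_D = (4 + 4·6 + 14)/6 = 42/6 = 7
te_E = (9 + 4·12 + 15)/6 = 72/6 = 12

Forward pass:
ES_A = 0; EF_A = 13
ES_B = 0; EF_B = 12
ES_C = 13; EF_C = 13+6 = 19
ES_D = 13; EF_D = 13+7 = 20
ES_E = max(EF_B=12, EF_C=19, EF_D=20) = 20; EF_E = 20+12 = 32
Expected project duration μ = 32 weeks. Critical path: A → D → E.

32 weeks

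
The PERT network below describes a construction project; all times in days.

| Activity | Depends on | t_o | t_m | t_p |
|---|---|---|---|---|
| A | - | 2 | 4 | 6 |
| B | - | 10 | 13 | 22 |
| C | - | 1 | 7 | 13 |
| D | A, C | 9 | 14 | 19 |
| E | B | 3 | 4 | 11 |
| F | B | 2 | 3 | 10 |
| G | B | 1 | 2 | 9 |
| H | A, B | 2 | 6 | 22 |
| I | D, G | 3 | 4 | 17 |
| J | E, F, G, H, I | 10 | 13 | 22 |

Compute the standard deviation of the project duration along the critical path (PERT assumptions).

4.03 days

te_A = (2 + 4·4 + 6)/6 = 24/6 = 4; σ²_A = ((6−2)/6)² = 0.444
te_B = (10 + 4·13 + 22)/6 = 84/6 = 14; σ²_B = ((22−10)/6)² = 4.000
te_C = (1 + 4·7 + 13)/6 = 42/6 = 7; σ²_C = ((13−1)/6)² = 4.000
te_D = (9 + 4·14 + 19)/6 = 84/6 = 14; σ²_D = ((19−9)/6)² = 2.778
te_E = (3 + 4·4 + 11)/6 = 30/6 = 5; σ²_E = ((11−3)/6)² = 1.778
te_F = (2 + 4·3 + 10)/6 = 24/6 = 4; σ²_F = ((10−2)/6)² = 1.778
te_G = (1 + 4·2 + 9)/6 = 18/6 = 3; σ²_G = ((9−1)/6)² = 1.778
te_H = (2 + 4·6 + 22)/6 = 48/6 = 8; σ²_H = ((22−2)/6)² = 11.111
te_I = (3 + 4·4 + 17)/6 = 36/6 = 6; σ²_I = ((17−3)/6)² = 5.444
te_J = (10 + 4·13 + 22)/6 = 84/6 = 14; σ²_J = ((22−10)/6)² = 4.000

Forward pass:
ES_A = 0; EF_A = 4
ES_B = 0; EF_B = 14
ES_C = 0; EF_C = 7
ES_D = max(EF_A=4, EF_C=7) = 7; EF_D = 7+14 = 21
ES_E = 14; EF_E = 14+5 = 19
ES_F = 14; EF_F = 14+4 = 18
ES_G = 14; EF_G = 14+3 = 17
ES_H = max(EF_A=4, EF_B=14) = 14; EF_H = 14+8 = 22
ES_I = max(EF_D=21, EF_G=17) = 21; EF_I = 21+6 = 27
ES_J = max(EF_E=19, EF_F=18, EF_G=17, EF_H=22, EF_I=27) = 27; EF_J = 27+14 = 41
Expected project duration μ = 41 days. Critical path: C → D → I → J.

Variance along critical path = 4.000 + 2.778 + 5.444 + 4.000 = 16.222
σ = √16.222 = 4.028 days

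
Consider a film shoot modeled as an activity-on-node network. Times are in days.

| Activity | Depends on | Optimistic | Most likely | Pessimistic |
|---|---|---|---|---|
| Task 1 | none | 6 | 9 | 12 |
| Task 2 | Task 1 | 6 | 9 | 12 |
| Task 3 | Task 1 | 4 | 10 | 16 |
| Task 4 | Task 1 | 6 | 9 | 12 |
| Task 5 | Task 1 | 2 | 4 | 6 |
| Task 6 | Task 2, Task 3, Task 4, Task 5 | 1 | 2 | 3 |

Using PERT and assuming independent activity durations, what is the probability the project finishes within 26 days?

0.987

te_Task 1 = (6 + 4·9 + 12)/6 = 54/6 = 9; σ²_Task 1 = ((12−6)/6)² = 1.000
te_Task 2 = (6 + 4·9 + 12)/6 = 54/6 = 9; σ²_Task 2 = ((12−6)/6)² = 1.000
te_Task 3 = (4 + 4·10 + 16)/6 = 60/6 = 10; σ²_Task 3 = ((16−4)/6)² = 4.000
te_Task 4 = (6 + 4·9 + 12)/6 = 54/6 = 9; σ²_Task 4 = ((12−6)/6)² = 1.000
te_Task 5 = (2 + 4·4 + 6)/6 = 24/6 = 4; σ²_Task 5 = ((6−2)/6)² = 0.444
te_Task 6 = (1 + 4·2 + 3)/6 = 12/6 = 2; σ²_Task 6 = ((3−1)/6)² = 0.111

Forward pass:
ES_Task 1 = 0; EF_Task 1 = 9
ES_Task 2 = 9; EF_Task 2 = 9+9 = 18
ES_Task 3 = 9; EF_Task 3 = 9+10 = 19
ES_Task 4 = 9; EF_Task 4 = 9+9 = 18
ES_Task 5 = 9; EF_Task 5 = 9+4 = 13
ES_Task 6 = max(EF_Task 2=18, EF_Task 3=19, EF_Task 4=18, EF_Task 5=13) = 19; EF_Task 6 = 19+2 = 21
Expected project duration μ = 21 days. Critical path: Task 1 → Task 3 → Task 6.

Variance along critical path = 1.000 + 4.000 + 0.111 = 5.111; σ = √5.111 = 2.261 days.
Z = (26 − 21) / 2.261 = 2.212
P(T ≤ 26) = Φ(2.212) ≈ 0.987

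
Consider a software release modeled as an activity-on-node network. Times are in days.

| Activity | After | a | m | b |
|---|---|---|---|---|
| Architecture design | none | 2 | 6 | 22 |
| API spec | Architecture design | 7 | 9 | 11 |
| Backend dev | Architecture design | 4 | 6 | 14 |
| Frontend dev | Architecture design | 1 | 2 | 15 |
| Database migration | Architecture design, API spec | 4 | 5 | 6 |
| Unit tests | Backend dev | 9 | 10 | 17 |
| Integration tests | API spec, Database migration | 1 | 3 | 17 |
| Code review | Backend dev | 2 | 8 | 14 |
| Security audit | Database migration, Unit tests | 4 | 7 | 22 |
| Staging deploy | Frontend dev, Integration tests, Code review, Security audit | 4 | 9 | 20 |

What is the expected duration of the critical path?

te_Architecture design = (2 + 4·6 + 22)/6 = 48/6 = 8
te_API spec = (7 + 4·9 + 11)/6 = 54/6 = 9
te_Backend dev = (4 + 4·6 + 14)/6 = 42/6 = 7
te_Frontend dev = (1 + 4·2 + 15)/6 = 24/6 = 4
te_Database migration = (4 + 4·5 + 6)/6 = 30/6 = 5
te_Unit tests = (9 + 4·10 + 17)/6 = 66/6 = 11
te_Integration tests = (1 + 4·3 + 17)/6 = 30/6 = 5
te_Code review = (2 + 4·8 + 14)/6 = 48/6 = 8
te_Security audit = (4 + 4·7 + 22)/6 = 54/6 = 9
te_Staging deploy = (4 + 4·9 + 20)/6 = 60/6 = 10

Forward pass:
ES_Architecture design = 0; EF_Architecture design = 8
ES_API spec = 8; EF_API spec = 8+9 = 17
ES_Backend dev = 8; EF_Backend dev = 8+7 = 15
ES_Frontend dev = 8; EF_Frontend dev = 8+4 = 12
ES_Database migration = max(EF_Architecture design=8, EF_API spec=17) = 17; EF_Database migration = 17+5 = 22
ES_Unit tests = 15; EF_Unit tests = 15+11 = 26
ES_Integration tests = max(EF_API spec=17, EF_Database migration=22) = 22; EF_Integration tests = 22+5 = 27
ES_Code review = 15; EF_Code review = 15+8 = 23
ES_Security audit = max(EF_Database migration=22, EF_Unit tests=26) = 26; EF_Security audit = 26+9 = 35
ES_Staging deploy = max(EF_Frontend dev=12, EF_Integration tests=27, EF_Code review=23, EF_Security audit=35) = 35; EF_Staging deploy = 35+10 = 45
Expected project duration μ = 45 days. Critical path: Architecture design → Backend dev → Unit tests → Security audit → Staging deploy.

45 days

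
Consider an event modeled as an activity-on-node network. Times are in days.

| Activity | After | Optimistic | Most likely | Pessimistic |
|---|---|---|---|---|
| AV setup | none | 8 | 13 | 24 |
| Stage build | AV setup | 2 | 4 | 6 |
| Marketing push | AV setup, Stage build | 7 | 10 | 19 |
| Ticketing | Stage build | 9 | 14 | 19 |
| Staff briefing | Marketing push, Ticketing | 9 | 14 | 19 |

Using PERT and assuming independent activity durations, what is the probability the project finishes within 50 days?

0.865

te_AV setup = (8 + 4·13 + 24)/6 = 84/6 = 14; σ²_AV setup = ((24−8)/6)² = 7.111
te_Stage build = (2 + 4·4 + 6)/6 = 24/6 = 4; σ²_Stage build = ((6−2)/6)² = 0.444
te_Marketing push = (7 + 4·10 + 19)/6 = 66/6 = 11; σ²_Marketing push = ((19−7)/6)² = 4.000
te_Ticketing = (9 + 4·14 + 19)/6 = 84/6 = 14; σ²_Ticketing = ((19−9)/6)² = 2.778
te_Staff briefing = (9 + 4·14 + 19)/6 = 84/6 = 14; σ²_Staff briefing = ((19−9)/6)² = 2.778

Forward pass:
ES_AV setup = 0; EF_AV setup = 14
ES_Stage build = 14; EF_Stage build = 14+4 = 18
ES_Marketing push = max(EF_AV setup=14, EF_Stage build=18) = 18; EF_Marketing push = 18+11 = 29
ES_Ticketing = 18; EF_Ticketing = 18+14 = 32
ES_Staff briefing = max(EF_Marketing push=29, EF_Ticketing=32) = 32; EF_Staff briefing = 32+14 = 46
Expected project duration μ = 46 days. Critical path: AV setup → Stage build → Ticketing → Staff briefing.

Variance along critical path = 7.111 + 0.444 + 2.778 + 2.778 = 13.111; σ = √13.111 = 3.621 days.
Z = (50 − 46) / 3.621 = 1.105
P(T ≤ 50) = Φ(1.105) ≈ 0.865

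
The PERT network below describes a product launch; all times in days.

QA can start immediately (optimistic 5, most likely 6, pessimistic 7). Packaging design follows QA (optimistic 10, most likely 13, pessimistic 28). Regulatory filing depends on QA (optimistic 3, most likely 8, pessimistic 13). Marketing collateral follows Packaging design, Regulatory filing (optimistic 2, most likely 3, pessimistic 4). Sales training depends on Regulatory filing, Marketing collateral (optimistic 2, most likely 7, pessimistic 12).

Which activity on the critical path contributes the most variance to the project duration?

Packaging design

te_QA = (5 + 4·6 + 7)/6 = 36/6 = 6; σ²_QA = ((7−5)/6)² = 0.111
te_Packaging design = (10 + 4·13 + 28)/6 = 90/6 = 15; σ²_Packaging design = ((28−10)/6)² = 9.000
te_Regulatory filing = (3 + 4·8 + 13)/6 = 48/6 = 8; σ²_Regulatory filing = ((13−3)/6)² = 2.778
te_Marketing collateral = (2 + 4·3 + 4)/6 = 18/6 = 3; σ²_Marketing collateral = ((4−2)/6)² = 0.111
te_Sales training = (2 + 4·7 + 12)/6 = 42/6 = 7; σ²_Sales training = ((12−2)/6)² = 2.778

Forward pass:
ES_QA = 0; EF_QA = 6
ES_Packaging design = 6; EF_Packaging design = 6+15 = 21
ES_Regulatory filing = 6; EF_Regulatory filing = 6+8 = 14
ES_Marketing collateral = max(EF_Packaging design=21, EF_Regulatory filing=14) = 21; EF_Marketing collateral = 21+3 = 24
ES_Sales training = max(EF_Regulatory filing=14, EF_Marketing collateral=24) = 24; EF_Sales training = 24+7 = 31
Expected project duration μ = 31 days. Critical path: QA → Packaging design → Marketing collateral → Sales training.

Variances on critical path: σ²_QA=0.111, σ²_Packaging design=9.000, σ²_Marketing collateral=0.111, σ²_Sales training=2.778.
Largest is σ²_Packaging design = 9.000.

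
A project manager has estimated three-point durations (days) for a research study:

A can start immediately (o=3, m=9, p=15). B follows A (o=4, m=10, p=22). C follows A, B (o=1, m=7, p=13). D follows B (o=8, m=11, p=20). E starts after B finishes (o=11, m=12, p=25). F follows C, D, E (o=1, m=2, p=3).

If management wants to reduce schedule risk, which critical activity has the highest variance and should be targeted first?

te_A = (3 + 4·9 + 15)/6 = 54/6 = 9; σ²_A = ((15−3)/6)² = 4.000
te_B = (4 + 4·10 + 22)/6 = 66/6 = 11; σ²_B = ((22−4)/6)² = 9.000
te_C = (1 + 4·7 + 13)/6 = 42/6 = 7; σ²_C = ((13−1)/6)² = 4.000
te_D = (8 + 4·11 + 20)/6 = 72/6 = 12; σ²_D = ((20−8)/6)² = 4.000
te_E = (11 + 4·12 + 25)/6 = 84/6 = 14; σ²_E = ((25−11)/6)² = 5.444
te_F = (1 + 4·2 + 3)/6 = 12/6 = 2; σ²_F = ((3−1)/6)² = 0.111

Forward pass:
ES_A = 0; EF_A = 9
ES_B = 9; EF_B = 9+11 = 20
ES_C = max(EF_A=9, EF_B=20) = 20; EF_C = 20+7 = 27
ES_D = 20; EF_D = 20+12 = 32
ES_E = 20; EF_E = 20+14 = 34
ES_F = max(EF_C=27, EF_D=32, EF_E=34) = 34; EF_F = 34+2 = 36
Expected project duration μ = 36 days. Critical path: A → B → E → F.

Variances on critical path: σ²_A=4.000, σ²_B=9.000, σ²_E=5.444, σ²_F=0.111.
Largest is σ²_B = 9.000.

B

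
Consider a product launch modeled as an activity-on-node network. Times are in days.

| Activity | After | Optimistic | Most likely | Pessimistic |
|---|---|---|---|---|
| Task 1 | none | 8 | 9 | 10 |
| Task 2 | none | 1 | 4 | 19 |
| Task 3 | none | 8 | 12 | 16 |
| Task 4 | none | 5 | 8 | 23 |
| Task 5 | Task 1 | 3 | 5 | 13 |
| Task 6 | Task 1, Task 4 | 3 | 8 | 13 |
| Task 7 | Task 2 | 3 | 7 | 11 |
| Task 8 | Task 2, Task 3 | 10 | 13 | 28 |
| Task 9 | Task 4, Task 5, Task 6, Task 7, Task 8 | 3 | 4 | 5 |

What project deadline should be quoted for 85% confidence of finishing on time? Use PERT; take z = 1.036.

34.4 days

te_Task 1 = (8 + 4·9 + 10)/6 = 54/6 = 9; σ²_Task 1 = ((10−8)/6)² = 0.111
te_Task 2 = (1 + 4·4 + 19)/6 = 36/6 = 6; σ²_Task 2 = ((19−1)/6)² = 9.000
te_Task 3 = (8 + 4·12 + 16)/6 = 72/6 = 12; σ²_Task 3 = ((16−8)/6)² = 1.778
te_Task 4 = (5 + 4·8 + 23)/6 = 60/6 = 10; σ²_Task 4 = ((23−5)/6)² = 9.000
te_Task 5 = (3 + 4·5 + 13)/6 = 36/6 = 6; σ²_Task 5 = ((13−3)/6)² = 2.778
te_Task 6 = (3 + 4·8 + 13)/6 = 48/6 = 8; σ²_Task 6 = ((13−3)/6)² = 2.778
te_Task 7 = (3 + 4·7 + 11)/6 = 42/6 = 7; σ²_Task 7 = ((11−3)/6)² = 1.778
te_Task 8 = (10 + 4·13 + 28)/6 = 90/6 = 15; σ²_Task 8 = ((28−10)/6)² = 9.000
te_Task 9 = (3 + 4·4 + 5)/6 = 24/6 = 4; σ²_Task 9 = ((5−3)/6)² = 0.111

Forward pass:
ES_Task 1 = 0; EF_Task 1 = 9
ES_Task 2 = 0; EF_Task 2 = 6
ES_Task 3 = 0; EF_Task 3 = 12
ES_Task 4 = 0; EF_Task 4 = 10
ES_Task 5 = 9; EF_Task 5 = 9+6 = 15
ES_Task 6 = max(EF_Task 1=9, EF_Task 4=10) = 10; EF_Task 6 = 10+8 = 18
ES_Task 7 = 6; EF_Task 7 = 6+7 = 13
ES_Task 8 = max(EF_Task 2=6, EF_Task 3=12) = 12; EF_Task 8 = 12+15 = 27
ES_Task 9 = max(EF_Task 4=10, EF_Task 5=15, EF_Task 6=18, EF_Task 7=13, EF_Task 8=27) = 27; EF_Task 9 = 27+4 = 31
Expected project duration μ = 31 days. Critical path: Task 3 → Task 8 → Task 9.

Variance along critical path = 1.778 + 9.000 + 0.111 = 10.889; σ = 3.300 days.
D = μ + z·σ = 31 + 1.036·3.300 = 34.4 days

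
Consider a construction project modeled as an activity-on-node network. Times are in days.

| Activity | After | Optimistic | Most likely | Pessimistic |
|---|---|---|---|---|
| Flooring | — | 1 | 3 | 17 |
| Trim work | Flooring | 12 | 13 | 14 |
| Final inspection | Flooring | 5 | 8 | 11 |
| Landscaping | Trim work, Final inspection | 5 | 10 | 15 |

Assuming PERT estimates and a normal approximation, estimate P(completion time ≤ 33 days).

0.943

te_Flooring = (1 + 4·3 + 17)/6 = 30/6 = 5; σ²_Flooring = ((17−1)/6)² = 7.111
te_Trim work = (12 + 4·13 + 14)/6 = 78/6 = 13; σ²_Trim work = ((14−12)/6)² = 0.111
te_Final inspection = (5 + 4·8 + 11)/6 = 48/6 = 8; σ²_Final inspection = ((11−5)/6)² = 1.000
te_Landscaping = (5 + 4·10 + 15)/6 = 60/6 = 10; σ²_Landscaping = ((15−5)/6)² = 2.778

Forward pass:
ES_Flooring = 0; EF_Flooring = 5
ES_Trim work = 5; EF_Trim work = 5+13 = 18
ES_Final inspection = 5; EF_Final inspection = 5+8 = 13
ES_Landscaping = max(EF_Trim work=18, EF_Final inspection=13) = 18; EF_Landscaping = 18+10 = 28
Expected project duration μ = 28 days. Critical path: Flooring → Trim work → Landscaping.

Variance along critical path = 7.111 + 0.111 + 2.778 = 10.000; σ = √10.000 = 3.162 days.
Z = (33 − 28) / 3.162 = 1.581
P(T ≤ 33) = Φ(1.581) ≈ 0.943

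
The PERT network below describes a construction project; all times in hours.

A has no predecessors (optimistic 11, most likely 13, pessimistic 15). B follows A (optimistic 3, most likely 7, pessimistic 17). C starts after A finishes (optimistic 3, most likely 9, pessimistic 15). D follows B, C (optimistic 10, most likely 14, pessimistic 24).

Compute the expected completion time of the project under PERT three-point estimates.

37 hours

te_A = (11 + 4·13 + 15)/6 = 78/6 = 13
te_B = (3 + 4·7 + 17)/6 = 48/6 = 8
te_C = (3 + 4·9 + 15)/6 = 54/6 = 9
te_D = (10 + 4·14 + 24)/6 = 90/6 = 15

Forward pass:
ES_A = 0; EF_A = 13
ES_B = 13; EF_B = 13+8 = 21
ES_C = 13; EF_C = 13+9 = 22
ES_D = max(EF_B=21, EF_C=22) = 22; EF_D = 22+15 = 37
Expected project duration μ = 37 hours. Critical path: A → C → D.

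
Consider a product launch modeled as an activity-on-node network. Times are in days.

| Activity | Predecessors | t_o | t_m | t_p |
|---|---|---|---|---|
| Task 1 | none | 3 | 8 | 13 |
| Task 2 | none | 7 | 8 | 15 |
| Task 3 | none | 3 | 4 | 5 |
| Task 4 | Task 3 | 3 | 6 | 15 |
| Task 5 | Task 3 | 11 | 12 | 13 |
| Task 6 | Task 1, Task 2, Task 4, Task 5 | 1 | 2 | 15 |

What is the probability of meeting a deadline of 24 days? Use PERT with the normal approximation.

te_Task 1 = (3 + 4·8 + 13)/6 = 48/6 = 8; σ²_Task 1 = ((13−3)/6)² = 2.778
te_Task 2 = (7 + 4·8 + 15)/6 = 54/6 = 9; σ²_Task 2 = ((15−7)/6)² = 1.778
te_Task 3 = (3 + 4·4 + 5)/6 = 24/6 = 4; σ²_Task 3 = ((5−3)/6)² = 0.111
te_Task 4 = (3 + 4·6 + 15)/6 = 42/6 = 7; σ²_Task 4 = ((15−3)/6)² = 4.000
te_Task 5 = (11 + 4·12 + 13)/6 = 72/6 = 12; σ²_Task 5 = ((13−11)/6)² = 0.111
te_Task 6 = (1 + 4·2 + 15)/6 = 24/6 = 4; σ²_Task 6 = ((15−1)/6)² = 5.444

Forward pass:
ES_Task 1 = 0; EF_Task 1 = 8
ES_Task 2 = 0; EF_Task 2 = 9
ES_Task 3 = 0; EF_Task 3 = 4
ES_Task 4 = 4; EF_Task 4 = 4+7 = 11
ES_Task 5 = 4; EF_Task 5 = 4+12 = 16
ES_Task 6 = max(EF_Task 1=8, EF_Task 2=9, EF_Task 4=11, EF_Task 5=16) = 16; EF_Task 6 = 16+4 = 20
Expected project duration μ = 20 days. Critical path: Task 3 → Task 5 → Task 6.

Variance along critical path = 0.111 + 0.111 + 5.444 = 5.667; σ = √5.667 = 2.380 days.
Z = (24 − 20) / 2.380 = 1.680
P(T ≤ 24) = Φ(1.680) ≈ 0.954

0.954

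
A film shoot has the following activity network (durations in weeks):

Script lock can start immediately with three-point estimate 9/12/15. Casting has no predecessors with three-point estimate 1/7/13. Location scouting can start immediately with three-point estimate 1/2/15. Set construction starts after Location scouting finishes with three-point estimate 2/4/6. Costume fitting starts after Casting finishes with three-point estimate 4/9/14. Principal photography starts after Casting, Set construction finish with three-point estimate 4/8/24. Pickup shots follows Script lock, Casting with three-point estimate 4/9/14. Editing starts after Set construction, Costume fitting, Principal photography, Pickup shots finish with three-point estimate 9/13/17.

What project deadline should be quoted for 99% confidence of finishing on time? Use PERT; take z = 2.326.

39.5 weeks

te_Script lock = (9 + 4·12 + 15)/6 = 72/6 = 12; σ²_Script lock = ((15−9)/6)² = 1.000
te_Casting = (1 + 4·7 + 13)/6 = 42/6 = 7; σ²_Casting = ((13−1)/6)² = 4.000
te_Location scouting = (1 + 4·2 + 15)/6 = 24/6 = 4; σ²_Location scouting = ((15−1)/6)² = 5.444
te_Set construction = (2 + 4·4 + 6)/6 = 24/6 = 4; σ²_Set construction = ((6−2)/6)² = 0.444
te_Costume fitting = (4 + 4·9 + 14)/6 = 54/6 = 9; σ²_Costume fitting = ((14−4)/6)² = 2.778
te_Principal photography = (4 + 4·8 + 24)/6 = 60/6 = 10; σ²_Principal photography = ((24−4)/6)² = 11.111
te_Pickup shots = (4 + 4·9 + 14)/6 = 54/6 = 9; σ²_Pickup shots = ((14−4)/6)² = 2.778
te_Editing = (9 + 4·13 + 17)/6 = 78/6 = 13; σ²_Editing = ((17−9)/6)² = 1.778

Forward pass:
ES_Script lock = 0; EF_Script lock = 12
ES_Casting = 0; EF_Casting = 7
ES_Location scouting = 0; EF_Location scouting = 4
ES_Set construction = 4; EF_Set construction = 4+4 = 8
ES_Costume fitting = 7; EF_Costume fitting = 7+9 = 16
ES_Principal photography = max(EF_Casting=7, EF_Set construction=8) = 8; EF_Principal photography = 8+10 = 18
ES_Pickup shots = max(EF_Script lock=12, EF_Casting=7) = 12; EF_Pickup shots = 12+9 = 21
ES_Editing = max(EF_Set construction=8, EF_Costume fitting=16, EF_Principal photography=18, EF_Pickup shots=21) = 21; EF_Editing = 21+13 = 34
Expected project duration μ = 34 weeks. Critical path: Script lock → Pickup shots → Editing.

Variance along critical path = 1.000 + 2.778 + 1.778 = 5.556; σ = 2.357 weeks.
D = μ + z·σ = 34 + 2.326·2.357 = 39.5 weeks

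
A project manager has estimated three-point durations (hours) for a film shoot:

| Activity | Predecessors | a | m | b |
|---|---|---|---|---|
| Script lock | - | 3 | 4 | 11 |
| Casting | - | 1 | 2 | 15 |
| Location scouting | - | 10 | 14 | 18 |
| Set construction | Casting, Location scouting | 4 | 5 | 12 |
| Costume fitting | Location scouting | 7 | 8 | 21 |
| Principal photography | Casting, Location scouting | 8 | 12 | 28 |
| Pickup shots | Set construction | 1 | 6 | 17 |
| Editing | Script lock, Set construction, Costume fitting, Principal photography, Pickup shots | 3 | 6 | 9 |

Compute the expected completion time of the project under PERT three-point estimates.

34 hours

te_Script lock = (3 + 4·4 + 11)/6 = 30/6 = 5
te_Casting = (1 + 4·2 + 15)/6 = 24/6 = 4
te_Location scouting = (10 + 4·14 + 18)/6 = 84/6 = 14
te_Set construction = (4 + 4·5 + 12)/6 = 36/6 = 6
te_Costume fitting = (7 + 4·8 + 21)/6 = 60/6 = 10
te_Principal photography = (8 + 4·12 + 28)/6 = 84/6 = 14
te_Pickup shots = (1 + 4·6 + 17)/6 = 42/6 = 7
te_Editing = (3 + 4·6 + 9)/6 = 36/6 = 6

Forward pass:
ES_Script lock = 0; EF_Script lock = 5
ES_Casting = 0; EF_Casting = 4
ES_Location scouting = 0; EF_Location scouting = 14
ES_Set construction = max(EF_Casting=4, EF_Location scouting=14) = 14; EF_Set construction = 14+6 = 20
ES_Costume fitting = 14; EF_Costume fitting = 14+10 = 24
ES_Principal photography = max(EF_Casting=4, EF_Location scouting=14) = 14; EF_Principal photography = 14+14 = 28
ES_Pickup shots = 20; EF_Pickup shots = 20+7 = 27
ES_Editing = max(EF_Script lock=5, EF_Set construction=20, EF_Costume fitting=24, EF_Principal photography=28, EF_Pickup shots=27) = 28; EF_Editing = 28+6 = 34
Expected project duration μ = 34 hours. Critical path: Location scouting → Principal photography → Editing.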